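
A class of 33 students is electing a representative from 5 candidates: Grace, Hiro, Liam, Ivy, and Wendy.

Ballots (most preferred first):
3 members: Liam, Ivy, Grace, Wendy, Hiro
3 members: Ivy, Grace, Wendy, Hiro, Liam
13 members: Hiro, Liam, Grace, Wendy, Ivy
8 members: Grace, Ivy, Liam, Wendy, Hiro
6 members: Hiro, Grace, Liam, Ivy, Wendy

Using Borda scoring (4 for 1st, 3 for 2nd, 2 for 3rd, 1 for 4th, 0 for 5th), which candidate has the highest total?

Grace: 3×2 + 3×3 + 13×2 + 8×4 + 6×3 = 91
Hiro: 3×0 + 3×1 + 13×4 + 8×0 + 6×4 = 79
Liam: 3×4 + 3×0 + 13×3 + 8×2 + 6×2 = 79
Ivy: 3×3 + 3×4 + 13×0 + 8×3 + 6×1 = 51
Wendy: 3×1 + 3×2 + 13×1 + 8×1 + 6×0 = 30

Grace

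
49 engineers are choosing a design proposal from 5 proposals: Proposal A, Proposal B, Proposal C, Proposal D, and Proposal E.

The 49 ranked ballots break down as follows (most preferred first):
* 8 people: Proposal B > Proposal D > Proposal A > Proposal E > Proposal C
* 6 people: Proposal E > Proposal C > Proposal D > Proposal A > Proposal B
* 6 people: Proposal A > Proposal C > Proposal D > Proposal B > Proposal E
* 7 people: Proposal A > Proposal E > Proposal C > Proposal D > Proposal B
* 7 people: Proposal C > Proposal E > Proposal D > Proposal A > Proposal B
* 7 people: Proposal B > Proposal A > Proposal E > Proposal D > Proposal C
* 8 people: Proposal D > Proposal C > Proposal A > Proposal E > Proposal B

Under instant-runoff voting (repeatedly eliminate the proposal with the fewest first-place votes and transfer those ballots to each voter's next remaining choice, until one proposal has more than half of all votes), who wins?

Proposal C

Round 1: Proposal A 13, Proposal B 15, Proposal C 7, Proposal D 8, Proposal E 6. Proposal E eliminated.
Round 2: Proposal A 13, Proposal B 15, Proposal C 13, Proposal D 8. Proposal D eliminated.
Round 3: Proposal A 13, Proposal B 15, Proposal C 21. Proposal A eliminated.
Round 4: Proposal B 15, Proposal C 34. Proposal C has a majority (≥25).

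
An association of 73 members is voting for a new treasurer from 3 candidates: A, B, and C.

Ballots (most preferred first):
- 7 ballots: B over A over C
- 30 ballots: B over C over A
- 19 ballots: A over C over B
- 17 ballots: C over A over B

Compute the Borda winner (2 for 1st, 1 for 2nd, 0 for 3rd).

A: 7×1 + 30×0 + 19×2 + 17×1 = 62
B: 7×2 + 30×2 + 19×0 + 17×0 = 74
C: 7×0 + 30×1 + 19×1 + 17×2 = 83

C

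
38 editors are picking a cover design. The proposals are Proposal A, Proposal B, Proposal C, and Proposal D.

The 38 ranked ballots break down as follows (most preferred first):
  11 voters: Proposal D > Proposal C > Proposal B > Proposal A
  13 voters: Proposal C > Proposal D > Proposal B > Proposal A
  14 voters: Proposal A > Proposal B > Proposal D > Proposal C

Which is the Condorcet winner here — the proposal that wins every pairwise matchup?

Proposal D vs Proposal A: 24–14
Proposal D vs Proposal B: 24–14
Proposal D vs Proposal C: 25–13
Proposal D beats every other proposal.

Proposal D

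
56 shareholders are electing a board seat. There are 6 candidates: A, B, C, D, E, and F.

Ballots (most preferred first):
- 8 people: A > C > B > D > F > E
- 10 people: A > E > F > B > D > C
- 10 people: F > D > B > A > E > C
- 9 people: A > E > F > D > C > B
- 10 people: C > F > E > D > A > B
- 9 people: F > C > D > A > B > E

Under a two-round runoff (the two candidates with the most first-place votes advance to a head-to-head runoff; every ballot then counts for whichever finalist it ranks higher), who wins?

Round 1 first-place votes: A 27, B 0, C 10, D 0, E 0, F 19. A and F advance.
Runoff: A is ranked above F on 27 ballots, F above A on 29.

F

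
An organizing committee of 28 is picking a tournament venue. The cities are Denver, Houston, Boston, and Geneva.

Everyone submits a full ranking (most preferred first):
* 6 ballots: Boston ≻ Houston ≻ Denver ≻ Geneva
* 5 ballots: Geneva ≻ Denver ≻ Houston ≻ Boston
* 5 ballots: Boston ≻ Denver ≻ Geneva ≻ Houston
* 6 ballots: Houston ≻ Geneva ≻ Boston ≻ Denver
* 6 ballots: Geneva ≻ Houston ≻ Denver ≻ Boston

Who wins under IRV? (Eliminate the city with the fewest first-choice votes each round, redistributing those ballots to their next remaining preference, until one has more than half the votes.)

Round 1: Denver 0, Houston 6, Boston 11, Geneva 11. Denver eliminated.
Round 2: Houston 6, Boston 11, Geneva 11. Houston eliminated.
Round 3: Boston 11, Geneva 17. Geneva has a majority (≥15).

Geneva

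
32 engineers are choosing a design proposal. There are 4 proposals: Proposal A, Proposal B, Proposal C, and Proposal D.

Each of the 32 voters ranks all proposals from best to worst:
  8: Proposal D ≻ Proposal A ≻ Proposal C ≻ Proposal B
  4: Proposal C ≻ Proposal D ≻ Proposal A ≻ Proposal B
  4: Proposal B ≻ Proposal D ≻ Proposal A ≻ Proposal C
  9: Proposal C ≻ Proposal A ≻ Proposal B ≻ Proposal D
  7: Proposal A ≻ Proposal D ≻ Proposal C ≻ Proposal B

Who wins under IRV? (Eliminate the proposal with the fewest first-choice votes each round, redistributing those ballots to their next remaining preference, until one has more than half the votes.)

Proposal D

Round 1: Proposal A 7, Proposal B 4, Proposal C 13, Proposal D 8. Proposal B eliminated.
Round 2: Proposal A 7, Proposal C 13, Proposal D 12. Proposal A eliminated.
Round 3: Proposal C 13, Proposal D 19. Proposal D has a majority (≥17).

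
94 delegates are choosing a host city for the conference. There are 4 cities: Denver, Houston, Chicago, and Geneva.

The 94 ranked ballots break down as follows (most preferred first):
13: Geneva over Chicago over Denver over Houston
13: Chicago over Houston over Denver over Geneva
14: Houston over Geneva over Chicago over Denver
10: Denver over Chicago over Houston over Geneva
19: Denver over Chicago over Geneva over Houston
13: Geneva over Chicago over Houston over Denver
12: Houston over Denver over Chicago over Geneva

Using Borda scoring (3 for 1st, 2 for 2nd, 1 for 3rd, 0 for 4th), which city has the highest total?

Denver: 13×1 + 13×1 + 14×0 + 10×3 + 19×3 + 13×0 + 12×2 = 137
Houston: 13×0 + 13×2 + 14×3 + 10×1 + 19×0 + 13×1 + 12×3 = 127
Chicago: 13×2 + 13×3 + 14×1 + 10×2 + 19×2 + 13×2 + 12×1 = 175
Geneva: 13×3 + 13×0 + 14×2 + 10×0 + 19×1 + 13×3 + 12×0 = 125

Chicago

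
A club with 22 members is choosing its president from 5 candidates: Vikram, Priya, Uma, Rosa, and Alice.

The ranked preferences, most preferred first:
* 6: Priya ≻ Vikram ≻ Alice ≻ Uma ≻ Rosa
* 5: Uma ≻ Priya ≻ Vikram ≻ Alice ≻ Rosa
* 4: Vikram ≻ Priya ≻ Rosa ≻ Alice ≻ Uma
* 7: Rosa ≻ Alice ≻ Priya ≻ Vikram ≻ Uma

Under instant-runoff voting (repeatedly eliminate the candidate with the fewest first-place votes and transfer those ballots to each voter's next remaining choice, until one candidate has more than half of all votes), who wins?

Round 1: Vikram 4, Priya 6, Uma 5, Rosa 7, Alice 0. Alice eliminated.
Round 2: Vikram 4, Priya 6, Uma 5, Rosa 7. Vikram eliminated.
Round 3: Priya 10, Uma 5, Rosa 7. Uma eliminated.
Round 4: Priya 15, Rosa 7. Priya has a majority (≥12).

Priya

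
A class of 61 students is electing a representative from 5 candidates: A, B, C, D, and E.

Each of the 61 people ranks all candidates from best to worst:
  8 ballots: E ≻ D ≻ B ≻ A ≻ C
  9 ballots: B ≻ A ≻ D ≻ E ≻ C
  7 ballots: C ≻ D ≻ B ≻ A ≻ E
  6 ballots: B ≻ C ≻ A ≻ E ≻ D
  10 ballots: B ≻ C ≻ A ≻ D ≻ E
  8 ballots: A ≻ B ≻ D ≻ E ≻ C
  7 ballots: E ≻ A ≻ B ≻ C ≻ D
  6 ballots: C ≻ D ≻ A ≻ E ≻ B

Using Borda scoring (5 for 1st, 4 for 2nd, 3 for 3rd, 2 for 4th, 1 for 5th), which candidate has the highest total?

B

A: 8×2 + 9×4 + 7×2 + 6×3 + 10×3 + 8×5 + 7×4 + 6×3 = 200
B: 8×3 + 9×5 + 7×3 + 6×5 + 10×5 + 8×4 + 7×3 + 6×1 = 229
C: 8×1 + 9×1 + 7×5 + 6×4 + 10×4 + 8×1 + 7×2 + 6×5 = 168
D: 8×4 + 9×3 + 7×4 + 6×1 + 10×2 + 8×3 + 7×1 + 6×4 = 168
E: 8×5 + 9×2 + 7×1 + 6×2 + 10×1 + 8×2 + 7×5 + 6×2 = 150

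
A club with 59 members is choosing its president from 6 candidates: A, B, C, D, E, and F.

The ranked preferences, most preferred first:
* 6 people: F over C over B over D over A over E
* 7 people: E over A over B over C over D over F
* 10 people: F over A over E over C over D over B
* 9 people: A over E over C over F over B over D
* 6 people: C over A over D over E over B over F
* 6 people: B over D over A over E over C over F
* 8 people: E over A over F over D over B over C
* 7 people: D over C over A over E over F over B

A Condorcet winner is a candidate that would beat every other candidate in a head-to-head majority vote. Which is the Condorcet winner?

A

A vs B: 47–12
A vs C: 40–19
A vs D: 40–19
A vs E: 44–15
A vs F: 43–16
A beats every other candidate.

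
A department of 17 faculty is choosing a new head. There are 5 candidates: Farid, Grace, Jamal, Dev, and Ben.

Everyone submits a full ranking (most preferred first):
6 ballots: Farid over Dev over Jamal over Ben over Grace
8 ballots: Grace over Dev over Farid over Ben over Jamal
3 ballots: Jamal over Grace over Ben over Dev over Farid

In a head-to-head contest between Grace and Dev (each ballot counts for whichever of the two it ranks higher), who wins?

Grace

Grace is ranked above Dev on 11 ballots; Dev above Grace on 6.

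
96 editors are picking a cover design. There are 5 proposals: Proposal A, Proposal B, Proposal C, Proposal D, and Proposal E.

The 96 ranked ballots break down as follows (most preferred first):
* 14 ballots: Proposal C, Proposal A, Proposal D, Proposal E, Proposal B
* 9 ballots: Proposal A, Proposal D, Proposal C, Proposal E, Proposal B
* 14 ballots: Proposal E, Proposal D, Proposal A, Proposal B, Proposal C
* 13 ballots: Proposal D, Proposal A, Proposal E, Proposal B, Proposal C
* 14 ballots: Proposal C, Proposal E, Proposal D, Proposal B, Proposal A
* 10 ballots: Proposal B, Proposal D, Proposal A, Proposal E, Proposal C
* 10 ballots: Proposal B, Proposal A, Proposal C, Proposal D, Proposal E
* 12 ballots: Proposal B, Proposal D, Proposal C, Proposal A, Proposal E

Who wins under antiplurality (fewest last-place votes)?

Last-place votes: Proposal A 14, Proposal B 23, Proposal C 37, Proposal D 0, Proposal E 22.

Proposal D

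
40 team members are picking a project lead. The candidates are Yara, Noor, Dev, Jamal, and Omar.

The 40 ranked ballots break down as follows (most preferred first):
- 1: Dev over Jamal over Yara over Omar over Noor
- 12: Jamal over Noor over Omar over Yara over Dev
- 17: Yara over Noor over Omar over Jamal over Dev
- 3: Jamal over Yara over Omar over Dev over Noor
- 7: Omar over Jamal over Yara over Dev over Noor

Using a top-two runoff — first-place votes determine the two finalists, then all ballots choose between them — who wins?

Round 1 first-place votes: Yara 17, Noor 0, Dev 1, Jamal 15, Omar 7. Yara and Jamal advance.
Runoff: Yara is ranked above Jamal on 17 ballots, Jamal above Yara on 23.

Jamal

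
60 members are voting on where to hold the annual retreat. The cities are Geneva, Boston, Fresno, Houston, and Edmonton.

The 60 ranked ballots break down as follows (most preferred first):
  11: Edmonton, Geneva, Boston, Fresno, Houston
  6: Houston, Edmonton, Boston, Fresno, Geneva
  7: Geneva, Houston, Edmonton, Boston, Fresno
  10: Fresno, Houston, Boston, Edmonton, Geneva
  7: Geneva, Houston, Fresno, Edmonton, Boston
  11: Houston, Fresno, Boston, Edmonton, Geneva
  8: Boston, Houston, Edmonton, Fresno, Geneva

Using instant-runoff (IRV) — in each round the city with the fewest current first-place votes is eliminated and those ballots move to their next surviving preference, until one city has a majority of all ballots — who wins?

Houston

Round 1: Geneva 14, Boston 8, Fresno 10, Houston 17, Edmonton 11. Boston eliminated.
Round 2: Geneva 14, Fresno 10, Houston 25, Edmonton 11. Fresno eliminated.
Round 3: Geneva 14, Houston 35, Edmonton 11. Houston has a majority (≥31).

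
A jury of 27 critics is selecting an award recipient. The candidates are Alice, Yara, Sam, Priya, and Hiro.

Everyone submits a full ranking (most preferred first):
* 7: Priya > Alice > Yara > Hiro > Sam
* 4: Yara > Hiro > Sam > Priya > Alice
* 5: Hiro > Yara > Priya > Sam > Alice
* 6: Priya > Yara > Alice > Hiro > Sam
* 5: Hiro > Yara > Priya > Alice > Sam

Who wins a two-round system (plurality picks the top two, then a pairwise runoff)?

Round 1 first-place votes: Alice 0, Yara 4, Sam 0, Priya 13, Hiro 10. Priya and Hiro advance.
Runoff: Priya is ranked above Hiro on 13 ballots, Hiro above Priya on 14.

Hiro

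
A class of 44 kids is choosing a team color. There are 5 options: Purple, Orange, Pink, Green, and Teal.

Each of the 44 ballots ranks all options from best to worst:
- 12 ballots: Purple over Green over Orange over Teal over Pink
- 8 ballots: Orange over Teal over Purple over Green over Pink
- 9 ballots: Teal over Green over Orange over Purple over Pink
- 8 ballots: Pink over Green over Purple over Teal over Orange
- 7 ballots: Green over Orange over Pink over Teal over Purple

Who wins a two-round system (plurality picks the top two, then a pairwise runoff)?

Teal

Round 1 first-place votes: Purple 12, Orange 8, Pink 8, Green 7, Teal 9. Purple and Teal advance.
Runoff: Purple is ranked above Teal on 20 ballots, Teal above Purple on 24.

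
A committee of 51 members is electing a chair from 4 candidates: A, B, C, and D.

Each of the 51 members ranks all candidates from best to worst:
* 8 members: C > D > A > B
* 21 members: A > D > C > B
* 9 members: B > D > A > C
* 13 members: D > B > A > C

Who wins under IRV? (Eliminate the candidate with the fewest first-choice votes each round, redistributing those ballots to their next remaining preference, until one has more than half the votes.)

D

Round 1: A 21, B 9, C 8, D 13. C eliminated.
Round 2: A 21, B 9, D 21. B eliminated.
Round 3: A 21, D 30. D has a majority (≥26).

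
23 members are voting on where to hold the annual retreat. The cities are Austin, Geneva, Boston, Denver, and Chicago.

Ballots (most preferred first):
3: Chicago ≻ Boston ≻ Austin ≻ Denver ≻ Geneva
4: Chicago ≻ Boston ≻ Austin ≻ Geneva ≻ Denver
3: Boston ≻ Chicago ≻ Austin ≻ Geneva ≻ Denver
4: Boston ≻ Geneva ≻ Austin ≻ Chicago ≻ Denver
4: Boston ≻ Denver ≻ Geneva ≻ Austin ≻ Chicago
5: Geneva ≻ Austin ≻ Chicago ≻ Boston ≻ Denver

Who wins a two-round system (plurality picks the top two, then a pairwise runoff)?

Round 1 first-place votes: Austin 0, Geneva 5, Boston 11, Denver 0, Chicago 7. Boston and Chicago advance.
Runoff: Boston is ranked above Chicago on 11 ballots, Chicago above Boston on 12.

Chicago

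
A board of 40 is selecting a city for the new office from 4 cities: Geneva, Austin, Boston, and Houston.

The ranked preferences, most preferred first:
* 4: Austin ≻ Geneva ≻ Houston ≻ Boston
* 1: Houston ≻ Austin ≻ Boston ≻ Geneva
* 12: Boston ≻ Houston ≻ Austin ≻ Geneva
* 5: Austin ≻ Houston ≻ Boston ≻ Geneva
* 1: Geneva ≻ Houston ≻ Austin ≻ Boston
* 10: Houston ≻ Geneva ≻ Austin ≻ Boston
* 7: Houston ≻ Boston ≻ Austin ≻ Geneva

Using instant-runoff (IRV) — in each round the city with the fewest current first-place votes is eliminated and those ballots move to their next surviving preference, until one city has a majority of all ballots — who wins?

Houston

Round 1: Geneva 1, Austin 9, Boston 12, Houston 18. Geneva eliminated.
Round 2: Austin 9, Boston 12, Houston 19. Austin eliminated.
Round 3: Boston 12, Houston 28. Houston has a majority (≥21).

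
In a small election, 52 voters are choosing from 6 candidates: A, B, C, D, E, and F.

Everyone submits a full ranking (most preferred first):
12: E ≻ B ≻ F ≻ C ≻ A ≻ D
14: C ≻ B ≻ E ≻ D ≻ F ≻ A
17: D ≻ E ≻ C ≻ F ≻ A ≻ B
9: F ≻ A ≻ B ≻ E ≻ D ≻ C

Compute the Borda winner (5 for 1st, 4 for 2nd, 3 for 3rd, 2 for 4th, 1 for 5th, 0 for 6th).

E

A: 12×1 + 14×0 + 17×1 + 9×4 = 65
B: 12×4 + 14×4 + 17×0 + 9×3 = 131
C: 12×2 + 14×5 + 17×3 + 9×0 = 145
D: 12×0 + 14×2 + 17×5 + 9×1 = 122
E: 12×5 + 14×3 + 17×4 + 9×2 = 188
F: 12×3 + 14×1 + 17×2 + 9×5 = 129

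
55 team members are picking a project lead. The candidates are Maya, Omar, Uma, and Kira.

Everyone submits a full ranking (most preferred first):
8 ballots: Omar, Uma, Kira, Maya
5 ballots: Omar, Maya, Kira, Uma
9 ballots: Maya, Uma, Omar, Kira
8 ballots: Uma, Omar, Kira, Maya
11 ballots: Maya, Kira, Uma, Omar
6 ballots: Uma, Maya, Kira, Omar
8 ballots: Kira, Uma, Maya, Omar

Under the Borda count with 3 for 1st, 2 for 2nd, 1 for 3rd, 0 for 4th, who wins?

Maya: 8×0 + 5×2 + 9×3 + 8×0 + 11×3 + 6×2 + 8×1 = 90
Omar: 8×3 + 5×3 + 9×1 + 8×2 + 11×0 + 6×0 + 8×0 = 64
Uma: 8×2 + 5×0 + 9×2 + 8×3 + 11×1 + 6×3 + 8×2 = 103
Kira: 8×1 + 5×1 + 9×0 + 8×1 + 11×2 + 6×1 + 8×3 = 73

Uma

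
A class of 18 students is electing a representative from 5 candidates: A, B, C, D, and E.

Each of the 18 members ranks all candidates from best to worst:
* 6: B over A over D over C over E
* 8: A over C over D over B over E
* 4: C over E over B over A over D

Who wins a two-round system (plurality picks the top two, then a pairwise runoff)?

Round 1 first-place votes: A 8, B 6, C 4, D 0, E 0. A and B advance.
Runoff: A is ranked above B on 8 ballots, B above A on 10.

B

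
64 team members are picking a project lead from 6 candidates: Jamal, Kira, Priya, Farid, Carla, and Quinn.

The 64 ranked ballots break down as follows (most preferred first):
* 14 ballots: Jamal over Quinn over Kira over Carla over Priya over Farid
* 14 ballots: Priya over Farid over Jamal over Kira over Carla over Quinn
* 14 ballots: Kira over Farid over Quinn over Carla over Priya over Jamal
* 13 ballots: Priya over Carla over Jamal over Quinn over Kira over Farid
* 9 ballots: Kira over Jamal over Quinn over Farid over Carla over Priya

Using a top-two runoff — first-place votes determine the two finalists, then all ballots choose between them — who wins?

Kira

Round 1 first-place votes: Jamal 14, Kira 23, Priya 27, Farid 0, Carla 0, Quinn 0. Priya and Kira advance.
Runoff: Priya is ranked above Kira on 27 ballots, Kira above Priya on 37.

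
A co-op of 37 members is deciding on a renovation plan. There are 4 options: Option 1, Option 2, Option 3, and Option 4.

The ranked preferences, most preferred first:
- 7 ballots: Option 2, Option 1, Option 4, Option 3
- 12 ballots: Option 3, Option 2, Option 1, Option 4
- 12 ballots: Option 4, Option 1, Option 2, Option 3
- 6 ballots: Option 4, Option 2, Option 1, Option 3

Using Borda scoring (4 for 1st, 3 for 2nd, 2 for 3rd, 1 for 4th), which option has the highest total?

Option 2

Option 1: 7×3 + 12×2 + 12×3 + 6×2 = 93
Option 2: 7×4 + 12×3 + 12×2 + 6×3 = 106
Option 3: 7×1 + 12×4 + 12×1 + 6×1 = 73
Option 4: 7×2 + 12×1 + 12×4 + 6×4 = 98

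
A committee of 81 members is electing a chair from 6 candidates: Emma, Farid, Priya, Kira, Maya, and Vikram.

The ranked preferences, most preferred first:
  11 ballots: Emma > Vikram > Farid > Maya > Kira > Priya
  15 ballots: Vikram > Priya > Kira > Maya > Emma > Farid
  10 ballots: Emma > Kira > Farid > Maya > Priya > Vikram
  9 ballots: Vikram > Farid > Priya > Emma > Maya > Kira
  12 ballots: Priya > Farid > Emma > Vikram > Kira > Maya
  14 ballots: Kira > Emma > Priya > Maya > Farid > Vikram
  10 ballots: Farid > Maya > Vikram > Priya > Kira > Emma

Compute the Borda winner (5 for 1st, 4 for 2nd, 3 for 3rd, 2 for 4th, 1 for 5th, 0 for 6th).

Emma: 11×5 + 15×1 + 10×5 + 9×2 + 12×3 + 14×4 + 10×0 = 230
Farid: 11×3 + 15×0 + 10×3 + 9×4 + 12×4 + 14×1 + 10×5 = 211
Priya: 11×0 + 15×4 + 10×1 + 9×3 + 12×5 + 14×3 + 10×2 = 219
Kira: 11×1 + 15×3 + 10×4 + 9×0 + 12×1 + 14×5 + 10×1 = 188
Maya: 11×2 + 15×2 + 10×2 + 9×1 + 12×0 + 14×2 + 10×4 = 149
Vikram: 11×4 + 15×5 + 10×0 + 9×5 + 12×2 + 14×0 + 10×3 = 218

Emma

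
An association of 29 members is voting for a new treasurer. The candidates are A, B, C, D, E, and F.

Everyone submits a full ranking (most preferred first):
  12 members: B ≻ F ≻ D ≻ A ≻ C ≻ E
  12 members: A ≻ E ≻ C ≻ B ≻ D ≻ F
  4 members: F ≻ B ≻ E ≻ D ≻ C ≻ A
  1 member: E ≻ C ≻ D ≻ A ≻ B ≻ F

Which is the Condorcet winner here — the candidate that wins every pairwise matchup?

B vs A: 16–13
B vs C: 16–13
B vs D: 28–1
B vs E: 16–13
B vs F: 25–4
B beats every other candidate.

B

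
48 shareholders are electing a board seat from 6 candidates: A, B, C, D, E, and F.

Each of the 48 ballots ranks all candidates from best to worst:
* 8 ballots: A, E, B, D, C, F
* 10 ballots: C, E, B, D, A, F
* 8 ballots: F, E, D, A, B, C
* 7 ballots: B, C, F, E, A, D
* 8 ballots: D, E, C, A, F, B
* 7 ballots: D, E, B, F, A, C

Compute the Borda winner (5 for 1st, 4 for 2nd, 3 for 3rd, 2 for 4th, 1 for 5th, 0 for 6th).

E

A: 8×5 + 10×1 + 8×2 + 7×1 + 8×2 + 7×1 = 96
B: 8×3 + 10×3 + 8×1 + 7×5 + 8×0 + 7×3 = 118
C: 8×1 + 10×5 + 8×0 + 7×4 + 8×3 + 7×0 = 110
D: 8×2 + 10×2 + 8×3 + 7×0 + 8×5 + 7×5 = 135
E: 8×4 + 10×4 + 8×4 + 7×2 + 8×4 + 7×4 = 178
F: 8×0 + 10×0 + 8×5 + 7×3 + 8×1 + 7×2 = 83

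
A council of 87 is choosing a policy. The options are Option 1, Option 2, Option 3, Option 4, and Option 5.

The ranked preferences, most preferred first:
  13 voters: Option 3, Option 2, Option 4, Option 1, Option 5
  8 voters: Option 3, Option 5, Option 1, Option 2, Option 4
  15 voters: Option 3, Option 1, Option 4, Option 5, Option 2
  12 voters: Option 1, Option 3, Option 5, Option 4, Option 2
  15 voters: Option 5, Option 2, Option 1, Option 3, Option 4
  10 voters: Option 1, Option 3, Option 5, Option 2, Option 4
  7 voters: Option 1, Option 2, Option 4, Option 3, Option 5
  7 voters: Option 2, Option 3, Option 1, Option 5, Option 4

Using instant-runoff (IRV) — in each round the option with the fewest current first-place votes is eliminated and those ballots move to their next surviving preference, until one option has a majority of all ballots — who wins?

Option 1

Round 1: Option 1 29, Option 2 7, Option 3 36, Option 4 0, Option 5 15. Option 4 eliminated.
Round 2: Option 1 29, Option 2 7, Option 3 36, Option 5 15. Option 2 eliminated.
Round 3: Option 1 29, Option 3 43, Option 5 15. Option 5 eliminated.
Round 4: Option 1 44, Option 3 43. Option 1 has a majority (≥44).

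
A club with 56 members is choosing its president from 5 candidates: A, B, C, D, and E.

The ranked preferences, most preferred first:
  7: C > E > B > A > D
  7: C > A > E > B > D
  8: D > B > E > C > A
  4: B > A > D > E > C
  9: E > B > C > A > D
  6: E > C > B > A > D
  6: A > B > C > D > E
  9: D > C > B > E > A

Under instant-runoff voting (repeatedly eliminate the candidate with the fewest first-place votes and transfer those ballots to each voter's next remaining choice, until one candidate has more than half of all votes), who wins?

C

Round 1: A 6, B 4, C 14, D 17, E 15. B eliminated.
Round 2: A 10, C 14, D 17, E 15. A eliminated.
Round 3: C 20, D 21, E 15. E eliminated.
Round 4: C 35, D 21. C has a majority (≥29).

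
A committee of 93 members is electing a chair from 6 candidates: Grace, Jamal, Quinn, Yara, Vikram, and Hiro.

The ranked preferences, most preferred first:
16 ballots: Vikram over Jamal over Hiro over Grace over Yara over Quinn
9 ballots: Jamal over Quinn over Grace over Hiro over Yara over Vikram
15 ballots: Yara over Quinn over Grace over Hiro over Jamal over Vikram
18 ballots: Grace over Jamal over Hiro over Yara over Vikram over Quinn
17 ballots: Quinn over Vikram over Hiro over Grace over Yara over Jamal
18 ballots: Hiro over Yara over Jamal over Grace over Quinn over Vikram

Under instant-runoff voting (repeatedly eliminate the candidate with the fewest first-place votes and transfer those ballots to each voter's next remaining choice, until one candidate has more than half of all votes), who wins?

Hiro

Round 1: Grace 18, Jamal 9, Quinn 17, Yara 15, Vikram 16, Hiro 18. Jamal eliminated.
Round 2: Grace 18, Quinn 26, Yara 15, Vikram 16, Hiro 18. Yara eliminated.
Round 3: Grace 18, Quinn 41, Vikram 16, Hiro 18. Vikram eliminated.
Round 4: Grace 18, Quinn 41, Hiro 34. Grace eliminated.
Round 5: Quinn 41, Hiro 52. Hiro has a majority (≥47).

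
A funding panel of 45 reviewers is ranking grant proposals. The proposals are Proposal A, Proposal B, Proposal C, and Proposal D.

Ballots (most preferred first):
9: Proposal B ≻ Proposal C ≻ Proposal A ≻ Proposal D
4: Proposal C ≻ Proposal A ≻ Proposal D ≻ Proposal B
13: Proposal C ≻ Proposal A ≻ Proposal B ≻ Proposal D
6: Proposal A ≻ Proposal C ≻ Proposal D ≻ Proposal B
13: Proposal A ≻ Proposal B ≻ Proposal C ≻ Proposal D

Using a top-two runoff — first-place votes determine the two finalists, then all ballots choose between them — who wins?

Proposal C

Round 1 first-place votes: Proposal A 19, Proposal B 9, Proposal C 17, Proposal D 0. Proposal A and Proposal C advance.
Runoff: Proposal A is ranked above Proposal C on 19 ballots, Proposal C above Proposal A on 26.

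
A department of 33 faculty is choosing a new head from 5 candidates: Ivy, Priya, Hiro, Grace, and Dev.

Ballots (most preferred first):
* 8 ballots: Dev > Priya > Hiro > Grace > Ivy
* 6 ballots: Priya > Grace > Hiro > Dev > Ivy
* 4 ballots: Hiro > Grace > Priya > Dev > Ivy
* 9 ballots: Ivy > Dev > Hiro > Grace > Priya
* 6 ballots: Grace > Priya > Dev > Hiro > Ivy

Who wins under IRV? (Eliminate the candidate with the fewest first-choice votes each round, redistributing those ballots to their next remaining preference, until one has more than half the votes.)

Round 1: Ivy 9, Priya 6, Hiro 4, Grace 6, Dev 8. Hiro eliminated.
Round 2: Ivy 9, Priya 6, Grace 10, Dev 8. Priya eliminated.
Round 3: Ivy 9, Grace 16, Dev 8. Dev eliminated.
Round 4: Ivy 9, Grace 24. Grace has a majority (≥17).

Grace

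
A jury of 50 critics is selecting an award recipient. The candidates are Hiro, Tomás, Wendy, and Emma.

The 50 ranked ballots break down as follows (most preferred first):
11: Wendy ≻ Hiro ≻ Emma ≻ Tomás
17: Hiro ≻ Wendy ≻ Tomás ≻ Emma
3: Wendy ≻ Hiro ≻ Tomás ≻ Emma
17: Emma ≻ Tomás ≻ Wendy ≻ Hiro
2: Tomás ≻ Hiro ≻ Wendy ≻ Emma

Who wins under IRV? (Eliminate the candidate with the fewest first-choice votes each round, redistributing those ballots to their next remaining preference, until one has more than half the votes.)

Hiro

Round 1: Hiro 17, Tomás 2, Wendy 14, Emma 17. Tomás eliminated.
Round 2: Hiro 19, Wendy 14, Emma 17. Wendy eliminated.
Round 3: Hiro 33, Emma 17. Hiro has a majority (≥26).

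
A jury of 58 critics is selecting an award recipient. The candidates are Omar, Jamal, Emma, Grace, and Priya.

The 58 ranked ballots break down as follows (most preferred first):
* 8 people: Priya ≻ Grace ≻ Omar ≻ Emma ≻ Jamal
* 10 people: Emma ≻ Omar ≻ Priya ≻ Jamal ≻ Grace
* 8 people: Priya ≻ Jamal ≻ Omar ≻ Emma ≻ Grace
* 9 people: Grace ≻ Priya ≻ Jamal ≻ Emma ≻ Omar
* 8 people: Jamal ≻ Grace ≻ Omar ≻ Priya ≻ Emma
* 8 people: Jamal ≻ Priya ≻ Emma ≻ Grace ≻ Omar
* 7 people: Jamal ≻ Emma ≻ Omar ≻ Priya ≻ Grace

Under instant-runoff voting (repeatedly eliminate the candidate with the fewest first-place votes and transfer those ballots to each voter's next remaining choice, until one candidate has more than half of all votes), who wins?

Priya

Round 1: Omar 0, Jamal 23, Emma 10, Grace 9, Priya 16. Omar eliminated.
Round 2: Jamal 23, Emma 10, Grace 9, Priya 16. Grace eliminated.
Round 3: Jamal 23, Emma 10, Priya 25. Emma eliminated.
Round 4: Jamal 23, Priya 35. Priya has a majority (≥30).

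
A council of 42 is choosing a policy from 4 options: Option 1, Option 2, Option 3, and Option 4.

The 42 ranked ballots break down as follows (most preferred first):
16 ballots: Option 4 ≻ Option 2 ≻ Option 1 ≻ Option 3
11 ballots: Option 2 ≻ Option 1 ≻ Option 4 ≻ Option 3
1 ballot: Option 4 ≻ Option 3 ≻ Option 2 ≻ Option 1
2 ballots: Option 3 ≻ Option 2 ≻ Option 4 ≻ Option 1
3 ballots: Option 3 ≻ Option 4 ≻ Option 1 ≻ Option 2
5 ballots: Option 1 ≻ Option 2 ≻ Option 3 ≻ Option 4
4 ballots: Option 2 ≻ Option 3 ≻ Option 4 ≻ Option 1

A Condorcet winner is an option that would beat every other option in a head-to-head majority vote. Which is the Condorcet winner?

Option 2 vs Option 1: 34–8
Option 2 vs Option 3: 36–6
Option 2 vs Option 4: 22–20
Option 2 beats every other option.

Option 2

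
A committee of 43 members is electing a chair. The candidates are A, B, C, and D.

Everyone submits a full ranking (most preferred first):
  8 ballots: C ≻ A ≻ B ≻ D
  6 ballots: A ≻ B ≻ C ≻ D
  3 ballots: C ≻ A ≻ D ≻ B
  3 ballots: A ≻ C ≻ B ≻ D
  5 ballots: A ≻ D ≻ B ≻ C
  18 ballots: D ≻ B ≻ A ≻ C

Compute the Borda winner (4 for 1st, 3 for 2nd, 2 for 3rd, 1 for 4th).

A

A: 8×3 + 6×4 + 3×3 + 3×4 + 5×4 + 18×2 = 125
B: 8×2 + 6×3 + 3×1 + 3×2 + 5×2 + 18×3 = 107
C: 8×4 + 6×2 + 3×4 + 3×3 + 5×1 + 18×1 = 88
D: 8×1 + 6×1 + 3×2 + 3×1 + 5×3 + 18×4 = 110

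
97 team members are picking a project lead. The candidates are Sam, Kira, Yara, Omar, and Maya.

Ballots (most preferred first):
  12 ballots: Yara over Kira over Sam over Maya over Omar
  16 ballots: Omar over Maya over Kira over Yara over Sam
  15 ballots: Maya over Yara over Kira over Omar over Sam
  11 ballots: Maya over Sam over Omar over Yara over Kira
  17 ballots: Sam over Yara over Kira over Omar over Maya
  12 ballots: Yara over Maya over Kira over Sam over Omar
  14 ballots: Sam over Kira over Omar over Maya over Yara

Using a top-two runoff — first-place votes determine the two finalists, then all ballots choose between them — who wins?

Maya

Round 1 first-place votes: Sam 31, Kira 0, Yara 24, Omar 16, Maya 26. Sam and Maya advance.
Runoff: Sam is ranked above Maya on 43 ballots, Maya above Sam on 54.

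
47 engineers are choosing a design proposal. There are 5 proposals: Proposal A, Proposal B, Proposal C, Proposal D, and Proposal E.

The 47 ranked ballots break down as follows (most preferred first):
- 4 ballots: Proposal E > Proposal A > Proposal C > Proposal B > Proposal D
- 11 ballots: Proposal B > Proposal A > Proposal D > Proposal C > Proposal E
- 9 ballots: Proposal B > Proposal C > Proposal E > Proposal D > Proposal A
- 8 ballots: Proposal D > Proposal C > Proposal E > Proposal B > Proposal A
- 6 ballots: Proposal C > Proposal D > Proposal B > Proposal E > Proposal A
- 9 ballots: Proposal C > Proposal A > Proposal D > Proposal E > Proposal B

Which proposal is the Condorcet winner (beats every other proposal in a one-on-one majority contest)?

Proposal C vs Proposal A: 32–15
Proposal C vs Proposal B: 27–20
Proposal C vs Proposal D: 28–19
Proposal C vs Proposal E: 43–4
Proposal C beats every other proposal.

Proposal C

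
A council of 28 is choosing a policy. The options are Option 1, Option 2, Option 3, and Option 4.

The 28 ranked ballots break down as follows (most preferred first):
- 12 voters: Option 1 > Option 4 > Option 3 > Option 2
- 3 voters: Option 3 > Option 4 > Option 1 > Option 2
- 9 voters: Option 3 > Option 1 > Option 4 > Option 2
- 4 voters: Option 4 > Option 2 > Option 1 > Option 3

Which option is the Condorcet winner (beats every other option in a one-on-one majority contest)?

Option 1 vs Option 2: 24–4
Option 1 vs Option 3: 16–12
Option 1 vs Option 4: 21–7
Option 1 beats every other option.

Option 1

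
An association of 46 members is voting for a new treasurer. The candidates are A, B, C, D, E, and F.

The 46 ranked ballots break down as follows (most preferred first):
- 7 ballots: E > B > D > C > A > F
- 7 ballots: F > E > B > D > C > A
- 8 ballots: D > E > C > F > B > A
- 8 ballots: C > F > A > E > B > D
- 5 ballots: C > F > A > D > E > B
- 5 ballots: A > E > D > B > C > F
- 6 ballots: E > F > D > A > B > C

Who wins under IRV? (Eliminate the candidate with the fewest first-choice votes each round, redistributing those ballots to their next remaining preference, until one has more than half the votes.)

E

Round 1: A 5, B 0, C 13, D 8, E 13, F 7. B eliminated.
Round 2: A 5, C 13, D 8, E 13, F 7. A eliminated.
Round 3: C 13, D 8, E 18, F 7. F eliminated.
Round 4: C 13, D 8, E 25. E has a majority (≥24).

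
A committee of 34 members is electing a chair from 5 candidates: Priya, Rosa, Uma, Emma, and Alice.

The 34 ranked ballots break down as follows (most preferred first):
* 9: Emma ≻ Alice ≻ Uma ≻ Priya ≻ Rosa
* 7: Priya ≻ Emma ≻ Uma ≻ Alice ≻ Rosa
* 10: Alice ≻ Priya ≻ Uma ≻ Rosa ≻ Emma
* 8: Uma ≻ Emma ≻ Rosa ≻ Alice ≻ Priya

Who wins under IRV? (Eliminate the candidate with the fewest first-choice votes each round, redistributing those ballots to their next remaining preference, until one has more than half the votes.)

Emma

Round 1: Priya 7, Rosa 0, Uma 8, Emma 9, Alice 10. Rosa eliminated.
Round 2: Priya 7, Uma 8, Emma 9, Alice 10. Priya eliminated.
Round 3: Uma 8, Emma 16, Alice 10. Uma eliminated.
Round 4: Emma 24, Alice 10. Emma has a majority (≥18).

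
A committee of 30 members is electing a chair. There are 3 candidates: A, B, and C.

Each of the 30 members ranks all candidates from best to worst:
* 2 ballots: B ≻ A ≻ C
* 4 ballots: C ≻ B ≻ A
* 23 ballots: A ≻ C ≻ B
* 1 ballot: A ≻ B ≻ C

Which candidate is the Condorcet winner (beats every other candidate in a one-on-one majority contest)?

A

A vs B: 24–6
A vs C: 26–4
A beats every other candidate.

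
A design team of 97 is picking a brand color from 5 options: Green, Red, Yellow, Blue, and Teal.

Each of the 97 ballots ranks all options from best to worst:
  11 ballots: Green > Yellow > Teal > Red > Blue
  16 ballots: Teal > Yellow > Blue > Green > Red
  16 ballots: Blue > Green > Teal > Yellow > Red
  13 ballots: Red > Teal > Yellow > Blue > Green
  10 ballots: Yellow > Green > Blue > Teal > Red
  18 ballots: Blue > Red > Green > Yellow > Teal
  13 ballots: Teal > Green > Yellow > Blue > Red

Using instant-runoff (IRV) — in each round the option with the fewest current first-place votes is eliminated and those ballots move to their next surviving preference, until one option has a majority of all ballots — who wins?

Teal

Round 1: Green 11, Red 13, Yellow 10, Blue 34, Teal 29. Yellow eliminated.
Round 2: Green 21, Red 13, Blue 34, Teal 29. Red eliminated.
Round 3: Green 21, Blue 34, Teal 42. Green eliminated.
Round 4: Blue 44, Teal 53. Teal has a majority (≥49).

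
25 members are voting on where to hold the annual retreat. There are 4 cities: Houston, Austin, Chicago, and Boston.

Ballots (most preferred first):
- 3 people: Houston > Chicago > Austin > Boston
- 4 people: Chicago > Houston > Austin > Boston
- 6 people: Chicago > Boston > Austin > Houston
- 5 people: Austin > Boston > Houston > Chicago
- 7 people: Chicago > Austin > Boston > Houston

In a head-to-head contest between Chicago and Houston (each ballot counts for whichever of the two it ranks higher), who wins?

Chicago is ranked above Houston on 17 ballots; Houston above Chicago on 8.

Chicago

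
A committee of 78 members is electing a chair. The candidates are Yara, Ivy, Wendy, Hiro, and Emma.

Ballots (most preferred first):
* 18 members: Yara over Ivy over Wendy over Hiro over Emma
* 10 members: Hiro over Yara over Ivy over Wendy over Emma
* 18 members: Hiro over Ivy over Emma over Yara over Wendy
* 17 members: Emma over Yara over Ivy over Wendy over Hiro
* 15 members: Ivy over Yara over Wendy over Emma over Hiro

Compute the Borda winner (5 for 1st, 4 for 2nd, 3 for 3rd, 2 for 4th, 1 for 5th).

Ivy

Yara: 18×5 + 10×4 + 18×2 + 17×4 + 15×4 = 294
Ivy: 18×4 + 10×3 + 18×4 + 17×3 + 15×5 = 300
Wendy: 18×3 + 10×2 + 18×1 + 17×2 + 15×3 = 171
Hiro: 18×2 + 10×5 + 18×5 + 17×1 + 15×1 = 208
Emma: 18×1 + 10×1 + 18×3 + 17×5 + 15×2 = 197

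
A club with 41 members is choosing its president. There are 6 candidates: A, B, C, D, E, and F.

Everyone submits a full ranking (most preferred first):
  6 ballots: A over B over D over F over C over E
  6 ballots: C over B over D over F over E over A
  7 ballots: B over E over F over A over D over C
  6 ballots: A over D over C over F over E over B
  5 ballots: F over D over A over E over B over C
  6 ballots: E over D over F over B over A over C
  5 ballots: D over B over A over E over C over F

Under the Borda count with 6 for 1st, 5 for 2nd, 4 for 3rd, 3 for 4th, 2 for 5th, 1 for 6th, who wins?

A: 6×6 + 6×1 + 7×3 + 6×6 + 5×4 + 6×2 + 5×4 = 151
B: 6×5 + 6×5 + 7×6 + 6×1 + 5×2 + 6×3 + 5×5 = 161
C: 6×2 + 6×6 + 7×1 + 6×4 + 5×1 + 6×1 + 5×2 = 100
D: 6×4 + 6×4 + 7×2 + 6×5 + 5×5 + 6×5 + 5×6 = 177
E: 6×1 + 6×2 + 7×5 + 6×2 + 5×3 + 6×6 + 5×3 = 131
F: 6×3 + 6×3 + 7×4 + 6×3 + 5×6 + 6×4 + 5×1 = 141

D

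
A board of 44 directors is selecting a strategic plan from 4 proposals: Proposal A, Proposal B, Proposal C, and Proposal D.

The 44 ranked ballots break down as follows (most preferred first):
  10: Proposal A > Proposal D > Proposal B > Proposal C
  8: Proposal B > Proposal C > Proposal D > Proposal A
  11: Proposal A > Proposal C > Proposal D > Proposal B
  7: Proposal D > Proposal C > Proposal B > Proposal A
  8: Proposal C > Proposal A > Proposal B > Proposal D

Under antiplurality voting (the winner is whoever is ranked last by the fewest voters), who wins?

Last-place votes: Proposal A 15, Proposal B 11, Proposal C 10, Proposal D 8.

Proposal D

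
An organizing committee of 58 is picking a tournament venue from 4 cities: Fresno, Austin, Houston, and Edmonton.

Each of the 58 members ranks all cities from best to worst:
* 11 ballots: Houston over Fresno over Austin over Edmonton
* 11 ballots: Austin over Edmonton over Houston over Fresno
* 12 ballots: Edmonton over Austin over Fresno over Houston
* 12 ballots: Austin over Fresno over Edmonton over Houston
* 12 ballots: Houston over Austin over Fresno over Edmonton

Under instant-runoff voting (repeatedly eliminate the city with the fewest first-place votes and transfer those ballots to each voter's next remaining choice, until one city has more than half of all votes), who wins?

Austin

Round 1: Fresno 0, Austin 23, Houston 23, Edmonton 12. Fresno eliminated.
Round 2: Austin 23, Houston 23, Edmonton 12. Edmonton eliminated.
Round 3: Austin 35, Houston 23. Austin has a majority (≥30).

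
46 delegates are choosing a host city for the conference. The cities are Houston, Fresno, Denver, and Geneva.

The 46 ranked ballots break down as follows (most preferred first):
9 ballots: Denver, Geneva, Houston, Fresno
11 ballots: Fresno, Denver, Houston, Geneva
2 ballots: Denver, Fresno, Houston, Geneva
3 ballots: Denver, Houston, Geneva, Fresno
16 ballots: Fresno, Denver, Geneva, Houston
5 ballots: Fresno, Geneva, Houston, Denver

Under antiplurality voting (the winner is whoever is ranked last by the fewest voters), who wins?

Denver

Last-place votes: Houston 16, Fresno 12, Denver 5, Geneva 13.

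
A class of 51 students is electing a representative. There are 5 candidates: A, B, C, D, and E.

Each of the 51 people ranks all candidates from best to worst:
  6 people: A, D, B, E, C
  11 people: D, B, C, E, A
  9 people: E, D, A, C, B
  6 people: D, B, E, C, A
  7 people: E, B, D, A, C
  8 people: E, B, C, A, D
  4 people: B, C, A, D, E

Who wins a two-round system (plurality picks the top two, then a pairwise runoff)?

Round 1 first-place votes: A 6, B 4, C 0, D 17, E 24. E and D advance.
Runoff: E is ranked above D on 24 ballots, D above E on 27.

D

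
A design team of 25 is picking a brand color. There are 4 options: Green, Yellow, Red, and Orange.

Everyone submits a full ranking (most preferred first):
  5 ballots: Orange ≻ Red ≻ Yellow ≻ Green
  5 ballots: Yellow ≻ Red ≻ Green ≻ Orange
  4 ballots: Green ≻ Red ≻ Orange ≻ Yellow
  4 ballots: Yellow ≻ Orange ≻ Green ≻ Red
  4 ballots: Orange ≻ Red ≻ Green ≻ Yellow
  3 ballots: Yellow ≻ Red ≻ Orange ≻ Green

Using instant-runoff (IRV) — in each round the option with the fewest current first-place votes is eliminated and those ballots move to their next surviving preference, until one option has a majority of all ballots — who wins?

Round 1: Green 4, Yellow 12, Red 0, Orange 9. Red eliminated.
Round 2: Green 4, Yellow 12, Orange 9. Green eliminated.
Round 3: Yellow 12, Orange 13. Orange has a majority (≥13).

Orange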